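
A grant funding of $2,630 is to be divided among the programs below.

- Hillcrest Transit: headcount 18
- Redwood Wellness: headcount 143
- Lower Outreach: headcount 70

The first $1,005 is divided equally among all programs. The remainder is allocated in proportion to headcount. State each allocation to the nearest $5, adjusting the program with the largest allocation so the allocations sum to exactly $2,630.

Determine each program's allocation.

Equal tier: $1,005 ÷ 3 = $335 apiece.
Remainder $1,625 by headcount (total 231): Hillcrest Transit 126.62 → $125; Redwood Wellness 1,005.95 → $1,005; Lower Outreach 492.42 → $490.
Rounding difference +$5 on remainder applied to Redwood Wellness.
Totals: Hillcrest Transit $335 + $125 = $460; Redwood Wellness $335 + $1,010 = $1,345; Lower Outreach $335 + $490 = $825.

Hillcrest Transit: $460; Redwood Wellness: $1,345; Lower Outreach: $825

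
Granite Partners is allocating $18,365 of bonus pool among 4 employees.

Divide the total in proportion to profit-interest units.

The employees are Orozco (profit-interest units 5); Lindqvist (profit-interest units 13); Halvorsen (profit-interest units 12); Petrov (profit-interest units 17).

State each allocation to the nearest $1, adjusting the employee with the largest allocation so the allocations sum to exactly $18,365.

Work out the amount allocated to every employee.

Orozco: $1,954 | Lindqvist: $5,080 | Halvorsen: $4,689 | Petrov: $6,642

Combined profit-interest units = 47.
Unrounded shares: Orozco 5/47 × $18,365 = 1,953.72; Lindqvist 13/47 × $18,365 = 5,079.68; Halvorsen 12/47 × $18,365 = 4,688.94; Petrov 17/47 × $18,365 = 6,642.66.
After rounding ($1): Orozco $1,954; Lindqvist $5,080; Halvorsen $4,689; Petrov $6,643. Sum = $18,366.
Difference $18,365 − $18,366 = −$1 applied to largest allocation (Petrov): Petrov becomes $6,642.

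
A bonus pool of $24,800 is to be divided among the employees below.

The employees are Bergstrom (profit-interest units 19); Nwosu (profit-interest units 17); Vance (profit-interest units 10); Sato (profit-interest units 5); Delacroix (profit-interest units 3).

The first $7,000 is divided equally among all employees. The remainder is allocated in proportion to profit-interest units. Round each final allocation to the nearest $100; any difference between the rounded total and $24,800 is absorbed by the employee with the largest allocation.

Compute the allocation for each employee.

Bergstrom: $7,700 | Nwosu: $7,000 | Vance: $4,700 | Sato: $3,000 | Delacroix: $2,400

First tranche $7,000 split equally: $1,400 each.
Remainder $17,800 by profit-interest units (total 54): Bergstrom 6,262.96 → $6,300; Nwosu 5,603.70 → $5,600; Vance 3,296.30 → $3,300; Sato 1,648.15 → $1,600; Delacroix 988.89 → $1,000.
Totals: Bergstrom $1,400 + $6,300 = $7,700; Nwosu $1,400 + $5,600 = $7,000; Vance $1,400 + $3,300 = $4,700; Sato $1,400 + $1,600 = $3,000; Delacroix $1,400 + $1,000 = $2,400.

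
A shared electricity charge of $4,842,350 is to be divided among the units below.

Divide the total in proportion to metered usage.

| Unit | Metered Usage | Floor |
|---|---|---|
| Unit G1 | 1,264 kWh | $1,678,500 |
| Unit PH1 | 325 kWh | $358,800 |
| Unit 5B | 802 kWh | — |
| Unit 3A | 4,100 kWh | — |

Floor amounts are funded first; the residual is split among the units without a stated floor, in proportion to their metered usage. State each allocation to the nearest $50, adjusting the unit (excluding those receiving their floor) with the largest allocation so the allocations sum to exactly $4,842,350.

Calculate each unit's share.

Minimums first: Unit G1 $1,678,500; Unit PH1 $358,800. Remaining pool $2,805,050.
Remaining pool split over remaining metered usage 4,902: Unit 5B 458,924.95 → $458,900; Unit 3A 2,346,125.05 → $2,346,150.

Unit G1: $1,678,500; Unit PH1: $358,800; Unit 5B: $458,900; Unit 3A: $2,346,150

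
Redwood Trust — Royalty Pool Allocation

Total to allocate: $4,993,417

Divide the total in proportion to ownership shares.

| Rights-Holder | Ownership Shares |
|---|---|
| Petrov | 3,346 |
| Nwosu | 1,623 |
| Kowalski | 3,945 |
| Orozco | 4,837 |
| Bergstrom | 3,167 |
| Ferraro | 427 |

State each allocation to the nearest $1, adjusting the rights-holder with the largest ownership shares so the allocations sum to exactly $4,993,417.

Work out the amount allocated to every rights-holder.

Ownership shares total: 17,345.
Unrounded shares: Petrov 3,346/17,345 × $4,993,417 = 963,273.18; Nwosu 1,623/17,345 × $4,993,417 = 467,242.19; Kowalski 3,945/17,345 × $4,993,417 = 1,135,718.08; Orozco 4,837/17,345 × $4,993,417 = 1,392,514.16; Bergstrom 3,167/17,345 × $4,993,417 = 911,741.23; Ferraro 427/17,345 × $4,993,417 = 122,928.17.
Rounded to nearest $1: Petrov $963,273; Nwosu $467,242; Kowalski $1,135,718; Orozco $1,392,514; Bergstrom $911,741; Ferraro $122,928. Sum = $4,993,416.
Difference $4,993,417 − $4,993,416 = +$1 applied to largest ownership shares (Orozco): Orozco becomes $1,392,515.

Petrov: $963,273 · Nwosu: $467,242 · Kowalski: $1,135,718 · Orozco: $1,392,515 · Bergstrom: $911,741 · Ferraro: $122,928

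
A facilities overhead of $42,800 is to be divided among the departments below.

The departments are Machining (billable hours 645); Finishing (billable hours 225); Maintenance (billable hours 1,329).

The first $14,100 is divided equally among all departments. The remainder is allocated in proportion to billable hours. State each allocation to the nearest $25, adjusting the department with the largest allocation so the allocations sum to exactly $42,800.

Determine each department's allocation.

$14,100 shared equally gives $4,700 per department.
Remainder $28,700 by billable hours (total 2,199): Machining 8,418.14 → $8,425; Finishing 2,936.56 → $2,925; Maintenance 17,345.29 → $17,350.
Totals: Machining $4,700 + $8,425 = $13,125; Finishing $4,700 + $2,925 = $7,625; Maintenance $4,700 + $17,350 = $22,050.

Machining: $13,125 · Finishing: $7,625 · Maintenance: $22,050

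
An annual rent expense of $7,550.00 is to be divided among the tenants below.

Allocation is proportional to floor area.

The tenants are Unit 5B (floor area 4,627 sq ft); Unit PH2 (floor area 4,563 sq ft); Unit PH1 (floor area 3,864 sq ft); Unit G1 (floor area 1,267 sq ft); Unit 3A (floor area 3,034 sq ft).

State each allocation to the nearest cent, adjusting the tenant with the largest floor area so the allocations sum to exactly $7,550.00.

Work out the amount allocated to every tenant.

Floor area total: 4,627 + 4,563 + 3,864 + 1,267 + 3,034 = 17,355.
Unrounded shares: Unit 5B 2,012.8983; Unit PH2 1,985.0562; Unit PH1 1,680.9680; Unit G1 551.1870; Unit 3A 1,319.8905.
After rounding (cent): Unit 5B $2,012.90; Unit PH2 $1,985.06; Unit PH1 $1,680.97; Unit G1 $551.19; Unit 3A $1,319.89. Sum = $7,550.01.
Difference $7,550.00 − $7,550.01 = −$0.01 applied to largest floor area (Unit 5B): Unit 5B becomes $2,012.89.

Unit 5B: $2,012.89 · Unit PH2: $1,985.06 · Unit PH1: $1,680.97 · Unit G1: $551.19 · Unit 3A: $1,319.89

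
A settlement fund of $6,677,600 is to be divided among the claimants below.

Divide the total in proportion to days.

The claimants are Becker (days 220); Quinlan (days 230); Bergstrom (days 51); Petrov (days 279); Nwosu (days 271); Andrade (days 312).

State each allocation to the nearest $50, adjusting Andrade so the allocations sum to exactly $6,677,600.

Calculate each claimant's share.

Becker: $1,077,800 | Quinlan: $1,126,800 | Bergstrom: $249,850 | Petrov: $1,366,850 | Nwosu: $1,327,700 | Andrade: $1,528,600

Total days = 1,363.
Proportional shares: Becker 220/1,363 × $6,677,600 = 1,077,822.45; Quinlan 230/1,363 × $6,677,600 = 1,126,814.38; Bergstrom 51/1,363 × $6,677,600 = 249,858.84; Petrov 279/1,363 × $6,677,600 = 1,366,874.83; Nwosu 271/1,363 × $6,677,600 = 1,327,681.29; Andrade 312/1,363 × $6,677,600 = 1,528,548.20.
At nearest $50: Becker $1,077,800; Quinlan $1,126,800; Bergstrom $249,850; Petrov $1,366,850; Nwosu $1,327,700; Andrade $1,528,550. Sum = $6,677,550.
Difference $6,677,600 − $6,677,550 = +$50 applied to Andrade: Andrade becomes $1,528,600.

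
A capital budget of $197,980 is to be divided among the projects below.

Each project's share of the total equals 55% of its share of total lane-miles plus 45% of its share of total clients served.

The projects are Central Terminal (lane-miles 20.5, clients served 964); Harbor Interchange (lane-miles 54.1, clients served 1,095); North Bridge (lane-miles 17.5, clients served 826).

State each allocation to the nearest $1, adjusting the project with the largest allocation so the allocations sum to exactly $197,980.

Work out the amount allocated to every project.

Totals — lane-miles 92.1, clients served 2,885.
Composite weights (55% lane-miles + 45% clients served): Central Terminal 0.2728; Harbor Interchange 0.4939; North Bridge 0.2333.
Raw shares: Central Terminal 54,006.02; Harbor Interchange 97,776.38; North Bridge 46,197.60.
After rounding ($1): Central Terminal $54,006; Harbor Interchange $97,776; North Bridge $46,198. Sum = $197,980.
Rounded total matches; no reconciliation needed.

Central Terminal: $54,006; Harbor Interchange: $97,776; North Bridge: $46,198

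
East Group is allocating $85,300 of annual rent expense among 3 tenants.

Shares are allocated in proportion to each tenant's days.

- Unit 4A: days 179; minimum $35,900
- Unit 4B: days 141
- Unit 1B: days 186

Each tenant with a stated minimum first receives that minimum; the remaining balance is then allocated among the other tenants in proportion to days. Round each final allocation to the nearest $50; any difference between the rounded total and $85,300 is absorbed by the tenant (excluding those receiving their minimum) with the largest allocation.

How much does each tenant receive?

Guaranteed amounts: Unit 4A $35,900. Remaining pool $49,400.
Remaining pool split over remaining days 327: Unit 4B 21,300.92 → $21,300; Unit 1B 28,099.08 → $28,100.

Unit 4A: $35,900 | Unit 4B: $21,300 | Unit 1B: $28,100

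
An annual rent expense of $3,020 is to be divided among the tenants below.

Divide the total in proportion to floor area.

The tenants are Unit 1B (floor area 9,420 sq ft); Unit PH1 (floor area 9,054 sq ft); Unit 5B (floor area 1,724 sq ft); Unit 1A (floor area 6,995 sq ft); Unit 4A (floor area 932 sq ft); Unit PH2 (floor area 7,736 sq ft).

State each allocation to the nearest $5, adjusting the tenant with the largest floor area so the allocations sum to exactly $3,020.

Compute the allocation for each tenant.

Sum of floor area: 9,420 + 9,054 + 1,724 + 6,995 + 932 + 7,736 = 35,861.
Proportional shares: Unit 1B 793.30; Unit PH1 762.47; Unit 5B 145.19; Unit 1A 589.08; Unit 4A 78.49; Unit PH2 651.48.
Rounded to nearest $5: Unit 1B $795; Unit PH1 $760; Unit 5B $145; Unit 1A $590; Unit 4A $80; Unit PH2 $650. Sum = $3,020.
Sum already equals the total — no adjustment.

Unit 1B: $795; Unit PH1: $760; Unit 5B: $145; Unit 1A: $590; Unit 4A: $80; Unit PH2: $650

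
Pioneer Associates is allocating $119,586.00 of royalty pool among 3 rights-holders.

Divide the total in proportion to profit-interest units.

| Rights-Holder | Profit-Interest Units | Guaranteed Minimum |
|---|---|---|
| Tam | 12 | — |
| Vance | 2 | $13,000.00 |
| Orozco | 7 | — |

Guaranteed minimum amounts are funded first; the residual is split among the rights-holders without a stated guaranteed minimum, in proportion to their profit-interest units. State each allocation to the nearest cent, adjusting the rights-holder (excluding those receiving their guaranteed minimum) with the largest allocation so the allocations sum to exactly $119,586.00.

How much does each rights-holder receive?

Tam: $67,317.47; Vance: $13,000.00; Orozco: $39,268.53

Fund the minimums — Vance $13,000.00. Residual $106,586.00.
Residual split over remaining profit-interest units 19: Tam 67,317.4737 → $67,317.47; Orozco 39,268.5263 → $39,268.53.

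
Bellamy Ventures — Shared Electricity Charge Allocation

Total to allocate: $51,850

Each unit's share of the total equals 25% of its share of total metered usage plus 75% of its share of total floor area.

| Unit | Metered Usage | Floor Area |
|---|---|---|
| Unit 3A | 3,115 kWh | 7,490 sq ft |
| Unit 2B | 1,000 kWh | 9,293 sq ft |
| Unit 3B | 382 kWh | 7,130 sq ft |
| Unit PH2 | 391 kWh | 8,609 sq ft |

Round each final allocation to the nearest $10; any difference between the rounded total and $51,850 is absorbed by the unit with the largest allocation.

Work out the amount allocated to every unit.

Metered usage total 4,888; floor area total 32,522.
Combined weights (25% metered usage + 75% floor area): Unit 3A 0.3320; Unit 2B 0.2655; Unit 3B 0.1840; Unit PH2 0.2185.
Unrounded shares: Unit 3A 17,216.69; Unit 2B 13,763.81; Unit 3B 9,538.57; Unit PH2 11,330.93.
Rounded to nearest $10: Unit 3A $17,220; Unit 2B $13,760; Unit 3B $9,540; Unit PH2 $11,330. Sum = $51,850.
Sum already equals the total — no adjustment.

Unit 3A: $17,220 · Unit 2B: $13,760 · Unit 3B: $9,540 · Unit PH2: $11,330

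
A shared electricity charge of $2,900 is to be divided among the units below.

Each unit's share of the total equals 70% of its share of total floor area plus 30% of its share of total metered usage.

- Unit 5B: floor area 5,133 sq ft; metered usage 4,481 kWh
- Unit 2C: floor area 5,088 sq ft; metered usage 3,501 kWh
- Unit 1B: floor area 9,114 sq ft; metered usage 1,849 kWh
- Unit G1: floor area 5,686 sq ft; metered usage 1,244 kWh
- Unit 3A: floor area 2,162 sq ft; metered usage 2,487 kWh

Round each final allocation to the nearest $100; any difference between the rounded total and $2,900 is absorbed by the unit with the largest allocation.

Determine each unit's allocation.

Unit 5B: $700; Unit 2C: $600; Unit 1B: $800; Unit G1: $500; Unit 3A: $300

Floor area total 27,183; metered usage total 13,562.
Blended shares (70% floor area + 30% metered usage): Unit 5B 0.2313; Unit 2C 0.2085; Unit 1B 0.2756; Unit G1 0.1739; Unit 3A 0.1107.
Pro-rata amounts: Unit 5B 670.78; Unit 2C 604.56; Unit 1B 799.24; Unit G1 504.43; Unit 3A 321.00.
After rounding ($100): Unit 5B $700; Unit 2C $600; Unit 1B $800; Unit G1 $500; Unit 3A $300. Sum = $2,900.
Rounded total matches; no reconciliation needed.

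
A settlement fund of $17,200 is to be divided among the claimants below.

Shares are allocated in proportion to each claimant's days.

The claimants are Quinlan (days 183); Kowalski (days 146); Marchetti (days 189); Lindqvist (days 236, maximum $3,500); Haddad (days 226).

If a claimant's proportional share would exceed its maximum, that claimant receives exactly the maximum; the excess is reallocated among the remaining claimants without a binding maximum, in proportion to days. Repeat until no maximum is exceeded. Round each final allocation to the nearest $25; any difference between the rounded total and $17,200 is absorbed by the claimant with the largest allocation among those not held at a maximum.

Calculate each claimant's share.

Quinlan: $3,375 · Kowalski: $2,700 · Marchetti: $3,475 · Lindqvist: $3,500 · Haddad: $4,150

Total days = 980.
Proportional shares (ignoring caps): Quinlan 3,211.84; Kowalski 2,562.45; Marchetti 3,317.14; Lindqvist 4,142.04; Haddad 3,966.53.
Held at cap: Lindqvist ($3,500); balance $13,700 reallocated over remaining days 744.
Remaining shares: Quinlan 3,369.76 → $3,375; Kowalski 2,688.44 → $2,700; Marchetti 3,480.24 → $3,475; Haddad 4,161.56 → $4,150.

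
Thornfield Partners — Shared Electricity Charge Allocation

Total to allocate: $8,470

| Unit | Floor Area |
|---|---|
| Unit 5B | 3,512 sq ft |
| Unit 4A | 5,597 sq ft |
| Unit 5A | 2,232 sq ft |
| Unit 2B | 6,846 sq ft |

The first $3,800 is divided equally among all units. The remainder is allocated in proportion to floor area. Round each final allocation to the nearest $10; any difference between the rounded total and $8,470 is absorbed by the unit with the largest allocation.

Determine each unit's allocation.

Unit 5B: $1,850 | Unit 4A: $2,390 | Unit 5A: $1,520 | Unit 2B: $2,710

$3,800 shared equally gives $950 per unit.
Remainder $4,670 by floor area (total 18,187): Unit 5B 901.80 → $900; Unit 4A 1,437.18 → $1,440; Unit 5A 573.13 → $570; Unit 2B 1,757.89 → $1,760.
Totals: Unit 5B $950 + $900 = $1,850; Unit 4A $950 + $1,440 = $2,390; Unit 5A $950 + $570 = $1,520; Unit 2B $950 + $1,760 = $2,710.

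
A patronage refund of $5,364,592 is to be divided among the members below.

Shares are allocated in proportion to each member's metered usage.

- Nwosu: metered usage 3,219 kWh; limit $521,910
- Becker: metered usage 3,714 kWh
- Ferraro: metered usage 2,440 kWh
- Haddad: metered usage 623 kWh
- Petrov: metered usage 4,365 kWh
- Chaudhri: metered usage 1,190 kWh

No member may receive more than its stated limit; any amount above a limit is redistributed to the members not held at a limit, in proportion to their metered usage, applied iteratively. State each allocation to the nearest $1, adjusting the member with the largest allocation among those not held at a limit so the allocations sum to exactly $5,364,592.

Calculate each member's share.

Combined metered usage = 15,551.
Pro-rata shares before constraints: Nwosu 1,110,450.88; Becker 1,281,209.87; Ferraro 841,721.08; Haddad 214,914.85; Petrov 1,505,783.81; Chaudhri 410,511.51.
Held at cap: Nwosu ($521,910); remaining pool $4,842,682 reallocated over remaining metered usage 12,332.
Shares after redistribution: Becker 1,458,459.37 → $1,458,459; Ferraro 958,169.32 → $958,169; Haddad 244,647.33 → $244,647; Petrov 1,714,102.09 → $1,714,102; Chaudhri 467,303.89 → $467,304.
Rounding difference +$1 applied to Petrov → $1,714,103.

Nwosu: $521,910; Becker: $1,458,459; Ferraro: $958,169; Haddad: $244,647; Petrov: $1,714,103; Chaudhri: $467,304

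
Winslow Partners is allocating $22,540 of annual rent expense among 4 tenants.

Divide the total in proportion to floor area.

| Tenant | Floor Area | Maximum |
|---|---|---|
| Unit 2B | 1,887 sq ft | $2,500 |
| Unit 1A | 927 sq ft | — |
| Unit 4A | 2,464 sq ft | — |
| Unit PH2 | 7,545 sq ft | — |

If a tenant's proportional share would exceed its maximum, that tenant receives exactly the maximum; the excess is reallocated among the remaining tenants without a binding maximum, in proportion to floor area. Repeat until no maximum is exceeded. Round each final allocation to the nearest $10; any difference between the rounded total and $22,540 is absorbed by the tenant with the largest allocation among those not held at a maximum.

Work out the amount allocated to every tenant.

Unit 2B: $2,500 | Unit 1A: $1,700 | Unit 4A: $4,520 | Unit PH2: $13,820

Total floor area = 12,823.
Pro-rata shares before constraints: Unit 2B 3,316.93; Unit 1A 1,629.46; Unit 4A 4,331.17; Unit PH2 13,262.44.
Cap binds for Unit 2B ($2,500); balance $20,040 reallocated over remaining floor area 10,936.
Shares after redistribution: Unit 1A 1,698.71 → $1,700; Unit 4A 4,515.23 → $4,520; Unit PH2 13,826.06 → $13,830.
Rounding difference −$10 applied to Unit PH2 → $13,820.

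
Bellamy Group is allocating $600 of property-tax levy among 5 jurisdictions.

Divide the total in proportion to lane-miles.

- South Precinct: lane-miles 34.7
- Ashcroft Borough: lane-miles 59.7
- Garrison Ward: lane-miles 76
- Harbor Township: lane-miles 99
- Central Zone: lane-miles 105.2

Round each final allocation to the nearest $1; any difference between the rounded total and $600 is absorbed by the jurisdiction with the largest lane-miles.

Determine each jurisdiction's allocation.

South Precinct: $56 · Ashcroft Borough: $96 · Garrison Ward: $122 · Harbor Township: $159 · Central Zone: $167

Total lane-miles = 374.6.
Pro-rata amounts: South Precinct 34.7/374.6 × $600 = 55.58; Ashcroft Borough 59.7/374.6 × $600 = 95.62; Garrison Ward 76/374.6 × $600 = 121.73; Harbor Township 99/374.6 × $600 = 158.57; Central Zone 105.2/374.6 × $600 = 168.4997.
At nearest $1: South Precinct $56; Ashcroft Borough $96; Garrison Ward $122; Harbor Township $159; Central Zone $168. Sum = $601.
Difference $600 − $601 = −$1 applied to largest lane-miles (Central Zone): Central Zone becomes $167.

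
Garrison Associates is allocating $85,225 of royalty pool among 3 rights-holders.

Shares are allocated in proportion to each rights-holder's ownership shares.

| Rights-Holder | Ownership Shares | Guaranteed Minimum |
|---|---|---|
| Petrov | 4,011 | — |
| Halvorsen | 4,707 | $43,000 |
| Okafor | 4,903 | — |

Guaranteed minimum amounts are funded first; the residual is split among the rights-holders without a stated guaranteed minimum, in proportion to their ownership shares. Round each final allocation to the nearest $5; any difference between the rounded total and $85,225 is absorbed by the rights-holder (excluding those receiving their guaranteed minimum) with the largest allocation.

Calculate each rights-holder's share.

Fund the minimums — Halvorsen $43,000. Remaining pool $42,225.
Remaining pool split over remaining ownership shares 8,914: Petrov 18,999.83 → $19,000; Okafor 23,225.17 → $23,225.

Petrov: $19,000; Halvorsen: $43,000; Okafor: $23,225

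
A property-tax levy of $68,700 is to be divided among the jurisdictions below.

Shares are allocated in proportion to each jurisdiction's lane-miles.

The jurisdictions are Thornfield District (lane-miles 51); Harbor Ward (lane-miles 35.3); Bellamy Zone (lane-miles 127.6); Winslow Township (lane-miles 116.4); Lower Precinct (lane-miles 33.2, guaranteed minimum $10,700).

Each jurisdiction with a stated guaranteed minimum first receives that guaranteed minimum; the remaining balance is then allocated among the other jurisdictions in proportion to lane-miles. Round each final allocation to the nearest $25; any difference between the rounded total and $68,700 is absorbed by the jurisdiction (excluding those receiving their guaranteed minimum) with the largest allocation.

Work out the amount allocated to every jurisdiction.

Guaranteed amounts: Lower Precinct $10,700. Residual $58,000.
Residual split over remaining lane-miles 330.3: Thornfield District 8,955.50 → $8,950; Harbor Ward 6,198.61 → $6,200; Bellamy Zone 22,406.30 → $22,400; Winslow Township 20,439.60 → $20,450.

Thornfield District: $8,950 · Harbor Ward: $6,200 · Bellamy Zone: $22,400 · Winslow Township: $20,450 · Lower Precinct: $10,700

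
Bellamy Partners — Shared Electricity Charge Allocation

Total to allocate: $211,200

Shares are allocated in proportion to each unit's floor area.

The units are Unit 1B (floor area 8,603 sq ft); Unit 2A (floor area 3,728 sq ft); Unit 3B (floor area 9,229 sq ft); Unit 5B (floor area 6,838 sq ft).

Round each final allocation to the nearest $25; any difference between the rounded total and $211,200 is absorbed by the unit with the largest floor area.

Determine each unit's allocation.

Sum of floor area: 8,603 + 3,728 + 9,229 + 6,838 = 28,398.
Pro-rata amounts: Unit 1B 63,981.75; Unit 2A 27,725.67; Unit 3B 68,637.40; Unit 5B 50,855.19.
Rounded to nearest $25: Unit 1B $63,975; Unit 2A $27,725; Unit 3B $68,625; Unit 5B $50,850. Sum = $211,175.
Difference $211,200 − $211,175 = +$25 applied to largest floor area (Unit 3B): Unit 3B becomes $68,650.

Unit 1B: $63,975; Unit 2A: $27,725; Unit 3B: $68,650; Unit 5B: $50,850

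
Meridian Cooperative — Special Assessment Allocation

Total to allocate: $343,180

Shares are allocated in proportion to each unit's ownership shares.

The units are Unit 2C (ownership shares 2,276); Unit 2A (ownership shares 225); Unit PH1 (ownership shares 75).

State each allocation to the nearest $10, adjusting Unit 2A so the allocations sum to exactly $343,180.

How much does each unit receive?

Unit 2C: $303,210; Unit 2A: $29,980; Unit PH1: $9,990

Combined ownership shares = 2,576.
Raw shares: Unit 2C 2,276/2,576 × $343,180 = 303,213.39; Unit 2A 225/2,576 × $343,180 = 29,974.96; Unit PH1 75/2,576 × $343,180 = 9,991.65.
Rounded to nearest $10: Unit 2C $303,210; Unit 2A $29,970; Unit PH1 $9,990. Sum = $343,170.
Difference $343,180 − $343,170 = +$10 applied to Unit 2A: Unit 2A becomes $29,980.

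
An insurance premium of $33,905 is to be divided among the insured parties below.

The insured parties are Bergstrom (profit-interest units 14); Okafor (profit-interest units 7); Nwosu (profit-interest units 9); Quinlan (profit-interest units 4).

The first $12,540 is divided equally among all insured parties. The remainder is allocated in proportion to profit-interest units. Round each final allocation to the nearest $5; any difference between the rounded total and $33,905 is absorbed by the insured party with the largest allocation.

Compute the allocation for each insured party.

$12,540 shared equally gives $3,135 per insured party.
Remainder $21,365 by profit-interest units (total 34): Bergstrom 8,797.35 → $8,795; Okafor 4,398.68 → $4,400; Nwosu 5,655.44 → $5,655; Quinlan 2,513.53 → $2,515.
Totals: Bergstrom $3,135 + $8,795 = $11,930; Okafor $3,135 + $4,400 = $7,535; Nwosu $3,135 + $5,655 = $8,790; Quinlan $3,135 + $2,515 = $5,650.

Bergstrom: $11,930; Okafor: $7,535; Nwosu: $8,790; Quinlan: $5,650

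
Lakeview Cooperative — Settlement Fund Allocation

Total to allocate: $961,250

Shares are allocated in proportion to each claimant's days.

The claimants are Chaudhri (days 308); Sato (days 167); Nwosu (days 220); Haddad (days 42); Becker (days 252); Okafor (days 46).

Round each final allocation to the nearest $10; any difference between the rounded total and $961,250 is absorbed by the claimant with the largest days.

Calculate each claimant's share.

Total days = 1,035.
Raw shares: Chaudhri 308/1,035 × $961,250 = 286,053.14; Sato 167/1,035 × $961,250 = 155,100.24; Nwosu 220/1,035 × $961,250 = 204,323.67; Haddad 42/1,035 × $961,250 = 39,007.25; Becker 252/1,035 × $961,250 = 234,043.48; Okafor 46/1,035 × $961,250 = 42,722.22.
After rounding ($10): Chaudhri $286,050; Sato $155,100; Nwosu $204,320; Haddad $39,010; Becker $234,040; Okafor $42,720. Sum = $961,240.
Difference $961,250 − $961,240 = +$10 applied to largest days (Chaudhri): Chaudhri becomes $286,060.

Chaudhri: $286,060 · Sato: $155,100 · Nwosu: $204,320 · Haddad: $39,010 · Becker: $234,040 · Okafor: $42,720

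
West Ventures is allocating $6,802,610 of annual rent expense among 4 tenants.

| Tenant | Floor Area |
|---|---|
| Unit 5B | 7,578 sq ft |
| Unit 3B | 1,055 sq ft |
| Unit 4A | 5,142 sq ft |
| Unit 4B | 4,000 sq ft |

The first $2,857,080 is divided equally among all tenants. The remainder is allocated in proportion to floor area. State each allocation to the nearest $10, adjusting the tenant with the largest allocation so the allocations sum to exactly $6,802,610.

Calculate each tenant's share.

Unit 5B: $2,396,370 | Unit 3B: $948,450 | Unit 4A: $1,855,640 | Unit 4B: $1,602,150

$2,857,080 shared equally gives $714,270 per tenant.
Remainder $3,945,530 by floor area (total 17,775): Unit 5B 1,682,094.31 → $1,682,090; Unit 3B 234,179.14 → $234,180; Unit 4A 1,141,373.57 → $1,141,370; Unit 4B 887,882.98 → $887,880.
Rounding difference +$10 on remainder applied to Unit 5B.
Totals: Unit 5B $714,270 + $1,682,100 = $2,396,370; Unit 3B $714,270 + $234,180 = $948,450; Unit 4A $714,270 + $1,141,370 = $1,855,640; Unit 4B $714,270 + $887,880 = $1,602,150.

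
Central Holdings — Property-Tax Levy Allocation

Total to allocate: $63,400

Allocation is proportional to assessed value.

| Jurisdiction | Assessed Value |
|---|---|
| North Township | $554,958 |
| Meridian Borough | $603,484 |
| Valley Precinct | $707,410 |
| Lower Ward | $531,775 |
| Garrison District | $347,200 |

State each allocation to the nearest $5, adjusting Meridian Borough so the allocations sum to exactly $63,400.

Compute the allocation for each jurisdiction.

Assessed value total: 2,744,827.
Proportional shares: North Township 554,958/2,744,827 × $63,400 = 12,818.42; Meridian Borough 603,484/2,744,827 × $63,400 = 13,939.27; Valley Precinct 707,410/2,744,827 × $63,400 = 16,339.75; Lower Ward 531,775/2,744,827 × $63,400 = 12,282.94; Garrison District 347,200/2,744,827 × $63,400 = 8,019.62.
After rounding ($5): North Township $12,820; Meridian Borough $13,940; Valley Precinct $16,340; Lower Ward $12,285; Garrison District $8,020. Sum = $63,405.
Difference $63,400 − $63,405 = −$5 applied to Meridian Borough: Meridian Borough becomes $13,935.

North Township: $12,820; Meridian Borough: $13,935; Valley Precinct: $16,340; Lower Ward: $12,285; Garrison District: $8,020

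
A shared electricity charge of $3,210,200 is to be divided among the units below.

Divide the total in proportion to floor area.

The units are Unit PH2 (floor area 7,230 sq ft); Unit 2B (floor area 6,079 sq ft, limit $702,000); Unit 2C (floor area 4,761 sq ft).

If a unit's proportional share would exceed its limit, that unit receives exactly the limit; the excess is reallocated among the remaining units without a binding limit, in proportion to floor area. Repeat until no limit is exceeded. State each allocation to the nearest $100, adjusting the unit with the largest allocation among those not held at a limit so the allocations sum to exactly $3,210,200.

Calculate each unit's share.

Combined floor area = 18,070.
Proportional shares (ignoring caps): Unit PH2 1,284,435.31; Unit 2B 1,079,956.05; Unit 2C 845,808.64.
Capped: Unit 2B ($702,000); remaining pool $2,508,200 reallocated over remaining floor area 11,991.
Remaining shares: Unit PH2 1,512,324.74 → $1,512,300; Unit 2C 995,875.26 → $995,900.

Unit PH2: $1,512,300; Unit 2B: $702,000; Unit 2C: $995,900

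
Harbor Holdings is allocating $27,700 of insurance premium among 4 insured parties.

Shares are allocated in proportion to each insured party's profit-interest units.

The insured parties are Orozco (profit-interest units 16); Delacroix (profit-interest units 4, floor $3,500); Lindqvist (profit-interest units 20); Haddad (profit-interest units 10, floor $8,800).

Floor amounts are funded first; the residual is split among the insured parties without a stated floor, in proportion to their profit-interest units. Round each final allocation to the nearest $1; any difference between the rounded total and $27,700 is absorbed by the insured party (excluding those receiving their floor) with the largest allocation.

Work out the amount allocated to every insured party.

Guaranteed amounts: Delacroix $3,500; Haddad $8,800. Residual $15,400.
Residual split over remaining profit-interest units 36: Orozco 6,844.44 → $6,844; Lindqvist 8,555.56 → $8,556.

Orozco: $6,844 · Delacroix: $3,500 · Lindqvist: $8,556 · Haddad: $8,800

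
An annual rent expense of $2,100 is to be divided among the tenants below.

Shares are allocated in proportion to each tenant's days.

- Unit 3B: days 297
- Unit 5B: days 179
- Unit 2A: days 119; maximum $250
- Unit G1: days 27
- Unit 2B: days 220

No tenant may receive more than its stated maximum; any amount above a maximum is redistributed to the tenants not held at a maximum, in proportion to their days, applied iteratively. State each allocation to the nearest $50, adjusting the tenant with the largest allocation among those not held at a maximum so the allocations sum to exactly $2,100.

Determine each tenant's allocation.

Combined days = 842.
Proportional shares (ignoring caps): Unit 3B 740.74; Unit 5B 446.44; Unit 2A 296.79; Unit G1 67.34; Unit 2B 548.69.
Cap binds for Unit 2A ($250); residual $1,850 reallocated over remaining days 723.
Remaining shares: Unit 3B 759.96 → $750; Unit 5B 458.02 → $450; Unit G1 69.09 → $50; Unit 2B 562.93 → $550.
Rounding difference +$50 applied to Unit 3B → $800.

Unit 3B: $800 · Unit 5B: $450 · Unit 2A: $250 · Unit G1: $50 · Unit 2B: $550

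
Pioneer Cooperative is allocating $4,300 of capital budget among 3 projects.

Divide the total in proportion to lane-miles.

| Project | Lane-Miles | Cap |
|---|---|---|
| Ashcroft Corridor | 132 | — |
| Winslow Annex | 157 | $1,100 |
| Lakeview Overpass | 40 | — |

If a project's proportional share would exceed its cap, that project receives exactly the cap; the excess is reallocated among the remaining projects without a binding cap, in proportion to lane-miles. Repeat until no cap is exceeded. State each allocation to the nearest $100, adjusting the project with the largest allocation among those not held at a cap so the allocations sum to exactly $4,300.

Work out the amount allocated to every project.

Sum of lane-miles: 329.
Proportional shares (ignoring caps): Ashcroft Corridor 1,725.23; Winslow Annex 2,051.98; Lakeview Overpass 522.80.
Held at cap: Winslow Annex ($1,100); balance $3,200 reallocated over remaining lane-miles 172.
Shares after redistribution: Ashcroft Corridor 2,455.81 → $2,500; Lakeview Overpass 744.19 → $700.

Ashcroft Corridor: $2,500 · Winslow Annex: $1,100 · Lakeview Overpass: $700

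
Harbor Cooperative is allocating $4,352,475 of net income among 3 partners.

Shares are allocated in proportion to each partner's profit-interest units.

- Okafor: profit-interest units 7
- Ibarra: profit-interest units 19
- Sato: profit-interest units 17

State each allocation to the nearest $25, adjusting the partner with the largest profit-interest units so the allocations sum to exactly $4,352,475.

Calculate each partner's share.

Combined profit-interest units = 7 + 19 + 17 = 43.
Raw shares: Okafor 708,542.44; Ibarra 1,923,186.63; Sato 1,720,745.93.
At nearest $25: Okafor $708,550; Ibarra $1,923,175; Sato $1,720,750. Sum = $4,352,475.
Sum already equals the total — no adjustment.

Okafor: $708,550 | Ibarra: $1,923,175 | Sato: $1,720,750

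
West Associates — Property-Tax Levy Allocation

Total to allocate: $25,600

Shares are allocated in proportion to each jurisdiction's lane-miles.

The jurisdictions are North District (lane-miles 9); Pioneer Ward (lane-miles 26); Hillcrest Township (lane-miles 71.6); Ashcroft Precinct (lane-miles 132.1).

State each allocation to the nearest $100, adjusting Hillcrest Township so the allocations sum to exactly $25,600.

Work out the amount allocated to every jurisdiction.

North District: $1,000 · Pioneer Ward: $2,800 · Hillcrest Township: $7,600 · Ashcroft Precinct: $14,200

Sum of lane-miles: 238.7.
Raw shares: North District 9/238.7 × $25,600 = 965.23; Pioneer Ward 26/238.7 × $25,600 = 2,788.44; Hillcrest Township 71.6/238.7 × $25,600 = 7,678.93; Ashcroft Precinct 132.1/238.7 × $25,600 = 14,167.41.
After rounding ($100): North District $1,000; Pioneer Ward $2,800; Hillcrest Township $7,700; Ashcroft Precinct $14,200. Sum = $25,700.
Difference $25,600 − $25,700 = −$100 applied to Hillcrest Township: Hillcrest Township becomes $7,600.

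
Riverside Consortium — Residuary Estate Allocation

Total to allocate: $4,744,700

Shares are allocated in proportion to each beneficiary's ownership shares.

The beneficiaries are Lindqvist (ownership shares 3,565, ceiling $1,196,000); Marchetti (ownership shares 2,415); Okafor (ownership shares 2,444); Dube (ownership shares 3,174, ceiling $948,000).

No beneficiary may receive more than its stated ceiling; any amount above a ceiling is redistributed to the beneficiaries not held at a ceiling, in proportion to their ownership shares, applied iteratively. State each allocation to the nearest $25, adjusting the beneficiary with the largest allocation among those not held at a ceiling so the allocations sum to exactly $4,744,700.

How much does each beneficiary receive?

Lindqvist: $1,196,000 | Marchetti: $1,292,600 | Okafor: $1,308,100 | Dube: $948,000

Sum of ownership shares: 11,598.
Proportional shares (ignoring caps): Lindqvist 1,458,428.65; Marchetti 987,967.80; Okafor 999,831.59; Dube 1,298,471.96.
Cap binds for Lindqvist ($1,196,000), Dube ($948,000); remaining pool $2,600,700 reallocated over remaining ownership shares 4,859.
Shares after redistribution: Marchetti 1,292,589.11 → $1,292,600; Okafor 1,308,110.89 → $1,308,100.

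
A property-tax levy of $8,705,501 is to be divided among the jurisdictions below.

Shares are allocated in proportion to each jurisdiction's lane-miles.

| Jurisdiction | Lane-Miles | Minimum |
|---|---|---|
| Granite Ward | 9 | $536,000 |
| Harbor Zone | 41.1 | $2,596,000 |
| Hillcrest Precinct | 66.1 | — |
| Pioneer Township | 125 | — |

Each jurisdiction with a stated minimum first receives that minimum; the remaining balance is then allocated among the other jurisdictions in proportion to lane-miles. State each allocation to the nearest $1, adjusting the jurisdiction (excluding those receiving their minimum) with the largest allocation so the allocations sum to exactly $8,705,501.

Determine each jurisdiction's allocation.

Granite Ward: $536,000 · Harbor Zone: $2,596,000 · Hillcrest Precinct: $1,927,831 · Pioneer Township: $3,645,670

Fund the minimums — Granite Ward $536,000; Harbor Zone $2,596,000. Balance $5,573,501.
Balance split over remaining lane-miles 191.1: Hillcrest Precinct 1,927,830.54 → $1,927,831; Pioneer Township 3,645,670.46 → $3,645,670.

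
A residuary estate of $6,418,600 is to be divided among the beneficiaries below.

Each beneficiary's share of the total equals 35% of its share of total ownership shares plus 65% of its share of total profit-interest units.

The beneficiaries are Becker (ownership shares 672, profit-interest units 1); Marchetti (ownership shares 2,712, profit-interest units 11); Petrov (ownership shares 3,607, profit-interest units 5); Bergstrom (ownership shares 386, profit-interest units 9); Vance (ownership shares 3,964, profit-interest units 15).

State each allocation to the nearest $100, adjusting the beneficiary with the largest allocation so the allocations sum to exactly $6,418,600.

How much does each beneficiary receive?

Becker: $234,900; Marchetti: $1,656,600; Petrov: $1,223,300; Bergstrom: $992,300; Vance: $2,311,500

Ownership shares total 11,341; profit-interest units total 41.
Composite weights (35% ownership shares + 65% profit-interest units): Becker 0.0366; Marchetti 0.2581; Petrov 0.1906; Bergstrom 0.1546; Vance 0.3601.
Proportional shares: Becker 234,873.07; Marchetti 1,656,554.44; Petrov 1,223,292.97; Bergstrom 992,286.40; Vance 2,311,593.12.
After rounding ($100): Becker $234,900; Marchetti $1,656,600; Petrov $1,223,300; Bergstrom $992,300; Vance $2,311,600. Sum = $6,418,700.
Difference $6,418,600 − $6,418,700 = −$100 applied to largest allocation (Vance): Vance becomes $2,311,500.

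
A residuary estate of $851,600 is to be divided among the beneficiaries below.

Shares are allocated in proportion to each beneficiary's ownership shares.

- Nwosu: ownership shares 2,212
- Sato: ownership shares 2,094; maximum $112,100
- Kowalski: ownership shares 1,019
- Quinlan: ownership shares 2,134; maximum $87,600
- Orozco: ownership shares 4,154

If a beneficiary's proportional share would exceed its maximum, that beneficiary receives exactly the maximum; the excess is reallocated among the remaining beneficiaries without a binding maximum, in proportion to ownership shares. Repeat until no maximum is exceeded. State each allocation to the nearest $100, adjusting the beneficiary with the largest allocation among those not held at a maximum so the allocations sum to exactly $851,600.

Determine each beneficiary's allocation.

Nwosu: $195,300 | Sato: $112,100 | Kowalski: $90,000 | Quinlan: $87,600 | Orozco: $366,600

Combined ownership shares = 11,613.
Pro-rata shares before constraints: Nwosu 162,209.52; Sato 153,556.39; Kowalski 74,724.91; Quinlan 156,489.66; Orozco 304,619.51.
Held at cap: Sato ($112,100), Quinlan ($87,600); remaining pool $651,900 reallocated over remaining ownership shares 7,385.
Shares after redistribution: Nwosu 195,261.04 → $195,300; Kowalski 89,950.72 → $90,000; Orozco 366,688.23 → $366,700.
Rounding difference −$100 applied to Orozco → $366,600.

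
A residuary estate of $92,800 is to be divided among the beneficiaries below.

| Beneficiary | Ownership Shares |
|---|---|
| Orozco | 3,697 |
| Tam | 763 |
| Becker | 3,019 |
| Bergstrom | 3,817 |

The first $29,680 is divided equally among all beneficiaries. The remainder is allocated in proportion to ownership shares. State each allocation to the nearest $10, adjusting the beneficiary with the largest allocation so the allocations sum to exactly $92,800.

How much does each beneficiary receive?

Orozco: $28,080 | Tam: $11,680 | Becker: $24,290 | Bergstrom: $28,750

Equal tier: $29,680 ÷ 4 = $7,420 apiece.
Remainder $63,120 by ownership shares (total 11,296): Orozco 20,658.17 → $20,660; Tam 4,263.51 → $4,260; Becker 16,869.62 → $16,870; Bergstrom 21,328.70 → $21,330.
Totals: Orozco $7,420 + $20,660 = $28,080; Tam $7,420 + $4,260 = $11,680; Becker $7,420 + $16,870 = $24,290; Bergstrom $7,420 + $21,330 = $28,750.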